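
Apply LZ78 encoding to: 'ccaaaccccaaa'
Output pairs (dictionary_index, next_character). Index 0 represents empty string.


LZ78 encoding steps:
Dictionary: {0: ''}
Step 1: w='' (idx 0), next='c' -> output (0, 'c'), add 'c' as idx 1
Step 2: w='c' (idx 1), next='a' -> output (1, 'a'), add 'ca' as idx 2
Step 3: w='' (idx 0), next='a' -> output (0, 'a'), add 'a' as idx 3
Step 4: w='a' (idx 3), next='c' -> output (3, 'c'), add 'ac' as idx 4
Step 5: w='c' (idx 1), next='c' -> output (1, 'c'), add 'cc' as idx 5
Step 6: w='ca' (idx 2), next='a' -> output (2, 'a'), add 'caa' as idx 6
Step 7: w='a' (idx 3), end of input -> output (3, '')


Encoded: [(0, 'c'), (1, 'a'), (0, 'a'), (3, 'c'), (1, 'c'), (2, 'a'), (3, '')]


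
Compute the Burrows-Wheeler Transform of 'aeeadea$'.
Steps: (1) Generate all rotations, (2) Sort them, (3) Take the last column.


Rotations (sorted):
  0: $aeeadea -> last char: a
  1: a$aeeade -> last char: e
  2: adea$aee -> last char: e
  3: aeeadea$ -> last char: $
  4: dea$aeea -> last char: a
  5: ea$aeead -> last char: d
  6: eadea$ae -> last char: e
  7: eeadea$a -> last char: a


BWT = aee$adea


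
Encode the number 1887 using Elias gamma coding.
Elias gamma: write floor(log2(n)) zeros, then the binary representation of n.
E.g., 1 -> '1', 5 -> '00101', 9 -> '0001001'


num_bits = floor(log2(1887)) + 1 = 11
leading_zeros = num_bits - 1 = 10
binary(1887) = 11101011111

Elias gamma(1887) = '0000000000' + '11101011111' = 000000000011101011111 (21 bits)


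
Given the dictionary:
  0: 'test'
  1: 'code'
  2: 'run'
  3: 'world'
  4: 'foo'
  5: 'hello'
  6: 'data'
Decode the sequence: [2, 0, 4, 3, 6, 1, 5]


Look up each index in the dictionary:
  2 -> 'run'
  0 -> 'test'
  4 -> 'foo'
  3 -> 'world'
  6 -> 'data'
  1 -> 'code'
  5 -> 'hello'

Decoded: "run test foo world data code hello"


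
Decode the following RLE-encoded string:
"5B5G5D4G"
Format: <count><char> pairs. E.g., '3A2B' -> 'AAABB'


Expanding each <count><char> pair:
  5B -> 'BBBBB'
  5G -> 'GGGGG'
  5D -> 'DDDDD'
  4G -> 'GGGG'

Decoded = BBBBBGGGGGDDDDDGGGG


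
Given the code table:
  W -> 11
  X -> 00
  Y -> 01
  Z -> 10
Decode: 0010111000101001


Decoding:
00 -> X
10 -> Z
11 -> W
10 -> Z
00 -> X
10 -> Z
10 -> Z
01 -> Y


Result: XZWZXZZY


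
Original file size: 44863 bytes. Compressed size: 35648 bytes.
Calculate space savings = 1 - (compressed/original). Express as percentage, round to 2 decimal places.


ratio = compressed/original = 35648/44863 = 0.794597
savings = 1 - ratio = 1 - 0.794597 = 0.205403
as a percentage: 0.205403 * 100 = 20.54%

Space savings = 1 - 35648/44863 = 20.54%


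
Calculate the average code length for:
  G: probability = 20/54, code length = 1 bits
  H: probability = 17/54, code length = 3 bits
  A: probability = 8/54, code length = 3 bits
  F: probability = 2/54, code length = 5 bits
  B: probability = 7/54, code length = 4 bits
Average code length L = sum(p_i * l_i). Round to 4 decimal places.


Weighted contributions p_i * l_i:
  G: (20/54) * 1 = 20/54
  H: (17/54) * 3 = 51/54
  A: (8/54) * 3 = 24/54
  F: (2/54) * 5 = 10/54
  B: (7/54) * 4 = 28/54
Sum = (20 + 51 + 24 + 10 + 28)/54 = 133/54

L = 133/54 = 2.4630 bits/symbol


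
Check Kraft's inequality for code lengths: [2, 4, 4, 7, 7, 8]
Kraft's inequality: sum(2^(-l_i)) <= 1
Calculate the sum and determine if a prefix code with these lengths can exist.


Sum = 2^(-2) + 2^(-4) + 2^(-4) + 2^(-7) + 2^(-7) + 2^(-8)
    = 0.25 + 0.0625 + 0.0625 + 0.0078125 + 0.0078125 + 0.00390625
    = 101/256 = 0.39453125
Since 0.39453125 <= 1, Kraft's inequality IS satisfied.
A prefix code with these lengths CAN exist.

Kraft sum = 0.39453125. Satisfied.


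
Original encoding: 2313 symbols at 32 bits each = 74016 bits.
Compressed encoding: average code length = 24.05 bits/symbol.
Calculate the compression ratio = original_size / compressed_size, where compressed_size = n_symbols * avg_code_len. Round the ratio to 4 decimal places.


original_size = n_symbols * orig_bits = 2313 * 32 = 74016 bits
compressed_size = n_symbols * avg_code_len = 2313 * 24.05 = 55627.65 bits
ratio = original_size / compressed_size = 74016 / 55627.65 = 1.3306

Compression ratio = 1.3306


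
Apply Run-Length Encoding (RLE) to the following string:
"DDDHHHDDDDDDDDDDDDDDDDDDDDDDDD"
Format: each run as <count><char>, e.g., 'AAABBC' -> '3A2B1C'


Scanning runs left to right:
  i=0: run of 'D' x 3 -> '3D'
  i=3: run of 'H' x 3 -> '3H'
  i=6: run of 'D' x 24 -> '24D'

RLE = 3D3H24D


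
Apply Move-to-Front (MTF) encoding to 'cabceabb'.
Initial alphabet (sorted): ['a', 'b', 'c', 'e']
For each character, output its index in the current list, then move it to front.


MTF encoding:
'c': index 2 in ['a', 'b', 'c', 'e'] -> ['c', 'a', 'b', 'e']
'a': index 1 in ['c', 'a', 'b', 'e'] -> ['a', 'c', 'b', 'e']
'b': index 2 in ['a', 'c', 'b', 'e'] -> ['b', 'a', 'c', 'e']
'c': index 2 in ['b', 'a', 'c', 'e'] -> ['c', 'b', 'a', 'e']
'e': index 3 in ['c', 'b', 'a', 'e'] -> ['e', 'c', 'b', 'a']
'a': index 3 in ['e', 'c', 'b', 'a'] -> ['a', 'e', 'c', 'b']
'b': index 3 in ['a', 'e', 'c', 'b'] -> ['b', 'a', 'e', 'c']
'b': index 0 in ['b', 'a', 'e', 'c'] -> ['b', 'a', 'e', 'c']


Output: [2, 1, 2, 2, 3, 3, 3, 0]


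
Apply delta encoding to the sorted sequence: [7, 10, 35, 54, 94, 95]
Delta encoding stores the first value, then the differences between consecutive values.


First value: 7
Deltas:
  10 - 7 = 3
  35 - 10 = 25
  54 - 35 = 19
  94 - 54 = 40
  95 - 94 = 1


Delta encoded: [7, 3, 25, 19, 40, 1]


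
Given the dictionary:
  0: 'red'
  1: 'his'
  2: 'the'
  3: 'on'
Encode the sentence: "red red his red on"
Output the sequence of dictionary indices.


Look up each word in the dictionary:
  'red' -> 0
  'red' -> 0
  'his' -> 1
  'red' -> 0
  'on' -> 3

Encoded: [0, 0, 1, 0, 3]


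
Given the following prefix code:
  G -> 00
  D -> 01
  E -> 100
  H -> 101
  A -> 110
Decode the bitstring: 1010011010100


Decoding step by step:
Bits 101 -> H
Bits 00 -> G
Bits 110 -> A
Bits 101 -> H
Bits 00 -> G


Decoded message: HGAHG


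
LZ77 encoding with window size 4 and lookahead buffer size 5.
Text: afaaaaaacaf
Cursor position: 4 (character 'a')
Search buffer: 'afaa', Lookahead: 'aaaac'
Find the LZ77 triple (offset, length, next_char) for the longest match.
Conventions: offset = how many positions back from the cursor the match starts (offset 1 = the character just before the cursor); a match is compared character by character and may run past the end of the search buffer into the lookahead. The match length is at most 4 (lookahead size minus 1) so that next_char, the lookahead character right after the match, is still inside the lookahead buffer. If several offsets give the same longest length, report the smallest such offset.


Try each offset into the search buffer:
  offset=1 (pos 3, char 'a'): match length 4
  offset=2 (pos 2, char 'a'): match length 4
  offset=3 (pos 1, char 'f'): match length 0
  offset=4 (pos 0, char 'a'): match length 1
Longest match has length 4, found at offsets 1, 2; take the smallest, offset 1.
next_char = character at position 4 + 4 = 8 -> 'c'

Best match: offset=1, length=4 (matching 'aaaa' starting at position 3)
LZ77 triple: (1, 4, 'c')


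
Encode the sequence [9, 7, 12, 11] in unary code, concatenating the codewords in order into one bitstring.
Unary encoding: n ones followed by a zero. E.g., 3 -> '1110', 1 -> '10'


Encode each number as n ones followed by a terminating 0:
  9 -> 1111111110 (10 bits)
  7 -> 11111110 (8 bits)
  12 -> 1111111111110 (13 bits)
  11 -> 111111111110 (12 bits)
Total length = 10 + 8 + 13 + 12 = 43 bits.

Unary([9, 7, 12, 11]) = 1111111110111111101111111111110111111111110 (43 bits)


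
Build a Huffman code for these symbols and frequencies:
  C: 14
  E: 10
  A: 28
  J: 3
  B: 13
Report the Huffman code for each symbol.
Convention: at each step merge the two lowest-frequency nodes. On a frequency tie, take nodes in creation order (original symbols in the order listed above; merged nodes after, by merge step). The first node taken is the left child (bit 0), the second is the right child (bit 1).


Huffman tree construction:
Step 1: Merge J(3) + E(10) = 13
Step 2: Merge B(13) + (J+E)(13) = 26
Step 3: Merge C(14) + (B+(J+E))(26) = 40
Step 4: Merge A(28) + (C+(B+(J+E)))(40) = 68
Read each symbol's code off the tree from the root (left child = 0, right child = 1).

Codes:
  C: 10 (length 2)
  E: 1111 (length 4)
  A: 0 (length 1)
  J: 1110 (length 4)
  B: 110 (length 3)
Average code length: 147/68 = 2.1618 bits/symbol


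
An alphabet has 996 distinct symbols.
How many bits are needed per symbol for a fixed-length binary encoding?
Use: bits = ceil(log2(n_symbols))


log2(996) = 9.96
Bracket: 2^9 = 512 < 996 <= 2^10 = 1024
So ceil(log2(996)) = 10

bits = ceil(log2(996)) = ceil(9.96) = 10 bits


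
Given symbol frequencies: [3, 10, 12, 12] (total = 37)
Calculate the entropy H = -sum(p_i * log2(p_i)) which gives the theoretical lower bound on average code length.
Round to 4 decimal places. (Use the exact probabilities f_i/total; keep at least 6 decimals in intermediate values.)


Per-symbol terms -p_i * log2(p_i) with p_i = f_i/37:
  p = 3/37 = 0.081081: log2(p) = -3.624491, -p*log2(p) = 0.293878
  p = 10/37 = 0.270270: log2(p) = -1.887525, -p*log2(p) = 0.510142
  p = 12/37 = 0.324324: log2(p) = -1.624491, -p*log2(p) = 0.526862
  p = 12/37 = 0.324324: log2(p) = -1.624491, -p*log2(p) = 0.526862
H = 0.293878 + 0.510142 + 0.526862 + 0.526862 = 1.857744

H = 1.8577 bits/symbol


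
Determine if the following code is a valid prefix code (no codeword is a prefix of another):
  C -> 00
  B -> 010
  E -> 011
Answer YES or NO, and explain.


Checking each pair (does one codeword prefix another?):
  C='00' vs B='010': no prefix
  C='00' vs E='011': no prefix
  B='010' vs C='00': no prefix
  B='010' vs E='011': no prefix
  E='011' vs C='00': no prefix
  E='011' vs B='010': no prefix
No violation found over all pairs.

YES -- this is a valid prefix code. No codeword is a prefix of any other codeword.


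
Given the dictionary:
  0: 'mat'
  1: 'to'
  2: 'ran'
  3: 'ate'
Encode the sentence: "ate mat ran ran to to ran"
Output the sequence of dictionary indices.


Look up each word in the dictionary:
  'ate' -> 3
  'mat' -> 0
  'ran' -> 2
  'ran' -> 2
  'to' -> 1
  'to' -> 1
  'ran' -> 2

Encoded: [3, 0, 2, 2, 1, 1, 2]


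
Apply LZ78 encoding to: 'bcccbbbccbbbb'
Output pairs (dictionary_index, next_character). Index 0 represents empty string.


LZ78 encoding steps:
Dictionary: {0: ''}
Step 1: w='' (idx 0), next='b' -> output (0, 'b'), add 'b' as idx 1
Step 2: w='' (idx 0), next='c' -> output (0, 'c'), add 'c' as idx 2
Step 3: w='c' (idx 2), next='c' -> output (2, 'c'), add 'cc' as idx 3
Step 4: w='b' (idx 1), next='b' -> output (1, 'b'), add 'bb' as idx 4
Step 5: w='b' (idx 1), next='c' -> output (1, 'c'), add 'bc' as idx 5
Step 6: w='c' (idx 2), next='b' -> output (2, 'b'), add 'cb' as idx 6
Step 7: w='bb' (idx 4), next='b' -> output (4, 'b'), add 'bbb' as idx 7


Encoded: [(0, 'b'), (0, 'c'), (2, 'c'), (1, 'b'), (1, 'c'), (2, 'b'), (4, 'b')]


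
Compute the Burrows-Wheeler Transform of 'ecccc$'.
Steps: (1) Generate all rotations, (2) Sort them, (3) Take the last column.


Rotations (sorted):
  0: $ecccc -> last char: c
  1: c$eccc -> last char: c
  2: cc$ecc -> last char: c
  3: ccc$ec -> last char: c
  4: cccc$e -> last char: e
  5: ecccc$ -> last char: $


BWT = cccce$


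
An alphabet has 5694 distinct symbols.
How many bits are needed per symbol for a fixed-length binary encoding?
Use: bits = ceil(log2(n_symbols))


log2(5694) = 12.4752
Bracket: 2^12 = 4096 < 5694 <= 2^13 = 8192
So ceil(log2(5694)) = 13

bits = ceil(log2(5694)) = ceil(12.4752) = 13 bits


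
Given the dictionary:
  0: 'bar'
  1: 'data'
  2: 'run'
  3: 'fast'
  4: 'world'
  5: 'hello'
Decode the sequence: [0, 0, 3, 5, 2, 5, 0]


Look up each index in the dictionary:
  0 -> 'bar'
  0 -> 'bar'
  3 -> 'fast'
  5 -> 'hello'
  2 -> 'run'
  5 -> 'hello'
  0 -> 'bar'

Decoded: "bar bar fast hello run hello bar"


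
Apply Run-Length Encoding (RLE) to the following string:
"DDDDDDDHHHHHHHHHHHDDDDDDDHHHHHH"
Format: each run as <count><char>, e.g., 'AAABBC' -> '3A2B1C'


Scanning runs left to right:
  i=0: run of 'D' x 7 -> '7D'
  i=7: run of 'H' x 11 -> '11H'
  i=18: run of 'D' x 7 -> '7D'
  i=25: run of 'H' x 6 -> '6H'

RLE = 7D11H7D6H


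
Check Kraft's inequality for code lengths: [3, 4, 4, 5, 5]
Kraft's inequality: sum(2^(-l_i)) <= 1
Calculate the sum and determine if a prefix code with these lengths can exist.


Sum = 2^(-3) + 2^(-4) + 2^(-4) + 2^(-5) + 2^(-5)
    = 0.125 + 0.0625 + 0.0625 + 0.03125 + 0.03125
    = 10/32 = 0.3125
Since 0.3125 <= 1, Kraft's inequality IS satisfied.
A prefix code with these lengths CAN exist.

Kraft sum = 0.3125. Satisfied.


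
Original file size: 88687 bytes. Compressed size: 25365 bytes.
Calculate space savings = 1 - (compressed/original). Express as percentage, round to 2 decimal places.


ratio = compressed/original = 25365/88687 = 0.286006
savings = 1 - ratio = 1 - 0.286006 = 0.713994
as a percentage: 0.713994 * 100 = 71.4%

Space savings = 1 - 25365/88687 = 71.4%


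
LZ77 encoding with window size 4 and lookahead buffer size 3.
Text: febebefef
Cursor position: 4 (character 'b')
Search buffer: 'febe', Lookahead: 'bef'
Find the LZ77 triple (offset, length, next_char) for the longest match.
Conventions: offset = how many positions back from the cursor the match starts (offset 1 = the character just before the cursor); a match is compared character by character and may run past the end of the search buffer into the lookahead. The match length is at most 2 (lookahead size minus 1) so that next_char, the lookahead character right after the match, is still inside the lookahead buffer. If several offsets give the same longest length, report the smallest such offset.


Try each offset into the search buffer:
  offset=1 (pos 3, char 'e'): match length 0
  offset=2 (pos 2, char 'b'): match length 2
  offset=3 (pos 1, char 'e'): match length 0
  offset=4 (pos 0, char 'f'): match length 0
Longest match has length 2 at offset 2.
next_char = character at position 4 + 2 = 6 -> 'f'

Best match: offset=2, length=2 (matching 'be' starting at position 2)
LZ77 triple: (2, 2, 'f')


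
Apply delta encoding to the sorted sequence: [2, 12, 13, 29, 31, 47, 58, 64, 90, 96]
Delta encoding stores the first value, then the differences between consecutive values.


First value: 2
Deltas:
  12 - 2 = 10
  13 - 12 = 1
  29 - 13 = 16
  31 - 29 = 2
  47 - 31 = 16
  58 - 47 = 11
  64 - 58 = 6
  90 - 64 = 26
  96 - 90 = 6


Delta encoded: [2, 10, 1, 16, 2, 16, 11, 6, 26, 6]


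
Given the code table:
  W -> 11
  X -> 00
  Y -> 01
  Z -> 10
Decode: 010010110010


Decoding:
01 -> Y
00 -> X
10 -> Z
11 -> W
00 -> X
10 -> Z


Result: YXZWXZ


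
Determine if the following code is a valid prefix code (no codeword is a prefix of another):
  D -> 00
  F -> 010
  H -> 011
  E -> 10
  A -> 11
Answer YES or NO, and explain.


Checking each pair (does one codeword prefix another?):
  D='00' vs F='010': no prefix
  D='00' vs H='011': no prefix
  D='00' vs E='10': no prefix
  D='00' vs A='11': no prefix
  F='010' vs D='00': no prefix
  F='010' vs H='011': no prefix
  F='010' vs E='10': no prefix
  F='010' vs A='11': no prefix
  H='011' vs D='00': no prefix
  H='011' vs F='010': no prefix
  H='011' vs E='10': no prefix
  H='011' vs A='11': no prefix
  E='10' vs D='00': no prefix
  E='10' vs F='010': no prefix
  E='10' vs H='011': no prefix
  E='10' vs A='11': no prefix
  A='11' vs D='00': no prefix
  A='11' vs F='010': no prefix
  A='11' vs H='011': no prefix
  A='11' vs E='10': no prefix
No violation found over all pairs.

YES -- this is a valid prefix code. No codeword is a prefix of any other codeword.


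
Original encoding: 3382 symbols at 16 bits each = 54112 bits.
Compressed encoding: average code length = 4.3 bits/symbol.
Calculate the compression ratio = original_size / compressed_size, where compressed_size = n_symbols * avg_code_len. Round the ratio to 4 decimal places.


original_size = n_symbols * orig_bits = 3382 * 16 = 54112 bits
compressed_size = n_symbols * avg_code_len = 3382 * 4.3 = 14542.6 bits
ratio = original_size / compressed_size = 54112 / 14542.6 = 3.7209

Compression ratio = 3.7209


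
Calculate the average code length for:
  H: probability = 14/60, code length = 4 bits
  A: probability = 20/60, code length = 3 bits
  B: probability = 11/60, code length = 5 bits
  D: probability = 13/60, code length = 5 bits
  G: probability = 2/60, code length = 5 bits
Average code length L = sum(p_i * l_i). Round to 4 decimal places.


Weighted contributions p_i * l_i:
  H: (14/60) * 4 = 56/60
  A: (20/60) * 3 = 60/60
  B: (11/60) * 5 = 55/60
  D: (13/60) * 5 = 65/60
  G: (2/60) * 5 = 10/60
Sum = (56 + 60 + 55 + 65 + 10)/60 = 246/60

L = 246/60 = 4.1000 bits/symbol


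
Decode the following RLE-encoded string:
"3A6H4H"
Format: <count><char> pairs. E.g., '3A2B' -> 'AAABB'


Expanding each <count><char> pair:
  3A -> 'AAA'
  6H -> 'HHHHHH'
  4H -> 'HHHH'

Decoded = AAAHHHHHHHHHH


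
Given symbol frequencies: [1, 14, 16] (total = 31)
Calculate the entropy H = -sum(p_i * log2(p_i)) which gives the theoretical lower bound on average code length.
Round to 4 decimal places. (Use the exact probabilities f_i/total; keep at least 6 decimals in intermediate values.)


Per-symbol terms -p_i * log2(p_i) with p_i = f_i/31:
  p = 1/31 = 0.032258: log2(p) = -4.954196, -p*log2(p) = 0.159813
  p = 14/31 = 0.451613: log2(p) = -1.146841, -p*log2(p) = 0.517928
  p = 16/31 = 0.516129: log2(p) = -0.954196, -p*log2(p) = 0.492488
H = 0.159813 + 0.517928 + 0.492488 = 1.170229

H = 1.1702 bits/symbol


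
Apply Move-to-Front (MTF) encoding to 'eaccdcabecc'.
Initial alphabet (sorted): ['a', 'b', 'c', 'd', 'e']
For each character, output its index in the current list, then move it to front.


MTF encoding:
'e': index 4 in ['a', 'b', 'c', 'd', 'e'] -> ['e', 'a', 'b', 'c', 'd']
'a': index 1 in ['e', 'a', 'b', 'c', 'd'] -> ['a', 'e', 'b', 'c', 'd']
'c': index 3 in ['a', 'e', 'b', 'c', 'd'] -> ['c', 'a', 'e', 'b', 'd']
'c': index 0 in ['c', 'a', 'e', 'b', 'd'] -> ['c', 'a', 'e', 'b', 'd']
'd': index 4 in ['c', 'a', 'e', 'b', 'd'] -> ['d', 'c', 'a', 'e', 'b']
'c': index 1 in ['d', 'c', 'a', 'e', 'b'] -> ['c', 'd', 'a', 'e', 'b']
'a': index 2 in ['c', 'd', 'a', 'e', 'b'] -> ['a', 'c', 'd', 'e', 'b']
'b': index 4 in ['a', 'c', 'd', 'e', 'b'] -> ['b', 'a', 'c', 'd', 'e']
'e': index 4 in ['b', 'a', 'c', 'd', 'e'] -> ['e', 'b', 'a', 'c', 'd']
'c': index 3 in ['e', 'b', 'a', 'c', 'd'] -> ['c', 'e', 'b', 'a', 'd']
'c': index 0 in ['c', 'e', 'b', 'a', 'd'] -> ['c', 'e', 'b', 'a', 'd']


Output: [4, 1, 3, 0, 4, 1, 2, 4, 4, 3, 0]


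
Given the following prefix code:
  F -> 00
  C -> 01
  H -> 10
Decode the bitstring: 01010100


Decoding step by step:
Bits 01 -> C
Bits 01 -> C
Bits 01 -> C
Bits 00 -> F


Decoded message: CCCF


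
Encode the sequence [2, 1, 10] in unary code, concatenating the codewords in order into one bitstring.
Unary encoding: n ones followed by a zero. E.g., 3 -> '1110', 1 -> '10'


Encode each number as n ones followed by a terminating 0:
  2 -> 110 (3 bits)
  1 -> 10 (2 bits)
  10 -> 11111111110 (11 bits)
Total length = 3 + 2 + 11 = 16 bits.

Unary([2, 1, 10]) = 1101011111111110 (16 bits)


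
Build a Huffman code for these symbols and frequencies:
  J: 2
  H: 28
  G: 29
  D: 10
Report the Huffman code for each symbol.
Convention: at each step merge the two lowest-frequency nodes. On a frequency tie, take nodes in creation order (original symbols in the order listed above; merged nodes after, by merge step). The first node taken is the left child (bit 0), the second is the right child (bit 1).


Huffman tree construction:
Step 1: Merge J(2) + D(10) = 12
Step 2: Merge (J+D)(12) + H(28) = 40
Step 3: Merge G(29) + ((J+D)+H)(40) = 69
Read each symbol's code off the tree from the root (left child = 0, right child = 1).

Codes:
  J: 100 (length 3)
  H: 11 (length 2)
  G: 0 (length 1)
  D: 101 (length 3)
Average code length: 121/69 = 1.7536 bits/symbol


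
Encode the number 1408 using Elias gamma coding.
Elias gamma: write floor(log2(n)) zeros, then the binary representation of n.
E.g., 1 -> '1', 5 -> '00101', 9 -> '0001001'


num_bits = floor(log2(1408)) + 1 = 11
leading_zeros = num_bits - 1 = 10
binary(1408) = 10110000000

Elias gamma(1408) = '0000000000' + '10110000000' = 000000000010110000000 (21 bits)


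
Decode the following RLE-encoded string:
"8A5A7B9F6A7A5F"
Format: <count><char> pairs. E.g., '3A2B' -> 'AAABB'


Expanding each <count><char> pair:
  8A -> 'AAAAAAAA'
  5A -> 'AAAAA'
  7B -> 'BBBBBBB'
  9F -> 'FFFFFFFFF'
  6A -> 'AAAAAA'
  7A -> 'AAAAAAA'
  5F -> 'FFFFF'

Decoded = AAAAAAAAAAAAABBBBBBBFFFFFFFFFAAAAAAAAAAAAAFFFFF


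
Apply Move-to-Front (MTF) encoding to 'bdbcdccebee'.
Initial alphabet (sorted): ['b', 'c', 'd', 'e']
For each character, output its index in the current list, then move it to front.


MTF encoding:
'b': index 0 in ['b', 'c', 'd', 'e'] -> ['b', 'c', 'd', 'e']
'd': index 2 in ['b', 'c', 'd', 'e'] -> ['d', 'b', 'c', 'e']
'b': index 1 in ['d', 'b', 'c', 'e'] -> ['b', 'd', 'c', 'e']
'c': index 2 in ['b', 'd', 'c', 'e'] -> ['c', 'b', 'd', 'e']
'd': index 2 in ['c', 'b', 'd', 'e'] -> ['d', 'c', 'b', 'e']
'c': index 1 in ['d', 'c', 'b', 'e'] -> ['c', 'd', 'b', 'e']
'c': index 0 in ['c', 'd', 'b', 'e'] -> ['c', 'd', 'b', 'e']
'e': index 3 in ['c', 'd', 'b', 'e'] -> ['e', 'c', 'd', 'b']
'b': index 3 in ['e', 'c', 'd', 'b'] -> ['b', 'e', 'c', 'd']
'e': index 1 in ['b', 'e', 'c', 'd'] -> ['e', 'b', 'c', 'd']
'e': index 0 in ['e', 'b', 'c', 'd'] -> ['e', 'b', 'c', 'd']


Output: [0, 2, 1, 2, 2, 1, 0, 3, 3, 1, 0]


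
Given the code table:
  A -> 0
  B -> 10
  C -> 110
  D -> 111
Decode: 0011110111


Decoding:
0 -> A
0 -> A
111 -> D
10 -> B
111 -> D


Result: AADBD


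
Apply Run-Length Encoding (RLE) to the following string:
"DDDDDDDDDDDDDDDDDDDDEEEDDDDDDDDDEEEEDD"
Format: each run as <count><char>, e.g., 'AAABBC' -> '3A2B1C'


Scanning runs left to right:
  i=0: run of 'D' x 20 -> '20D'
  i=20: run of 'E' x 3 -> '3E'
  i=23: run of 'D' x 9 -> '9D'
  i=32: run of 'E' x 4 -> '4E'
  i=36: run of 'D' x 2 -> '2D'

RLE = 20D3E9D4E2D


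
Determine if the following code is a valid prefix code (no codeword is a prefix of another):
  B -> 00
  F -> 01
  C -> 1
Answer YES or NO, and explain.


Checking each pair (does one codeword prefix another?):
  B='00' vs F='01': no prefix
  B='00' vs C='1': no prefix
  F='01' vs B='00': no prefix
  F='01' vs C='1': no prefix
  C='1' vs B='00': no prefix
  C='1' vs F='01': no prefix
No violation found over all pairs.

YES -- this is a valid prefix code. No codeword is a prefix of any other codeword.


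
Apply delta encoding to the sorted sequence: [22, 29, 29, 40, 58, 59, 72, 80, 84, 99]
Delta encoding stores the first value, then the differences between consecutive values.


First value: 22
Deltas:
  29 - 22 = 7
  29 - 29 = 0
  40 - 29 = 11
  58 - 40 = 18
  59 - 58 = 1
  72 - 59 = 13
  80 - 72 = 8
  84 - 80 = 4
  99 - 84 = 15


Delta encoded: [22, 7, 0, 11, 18, 1, 13, 8, 4, 15]


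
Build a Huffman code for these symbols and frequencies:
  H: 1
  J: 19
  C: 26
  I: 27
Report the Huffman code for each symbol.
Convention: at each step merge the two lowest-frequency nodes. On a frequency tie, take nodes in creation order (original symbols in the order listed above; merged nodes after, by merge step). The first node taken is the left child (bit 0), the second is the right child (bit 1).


Huffman tree construction:
Step 1: Merge H(1) + J(19) = 20
Step 2: Merge (H+J)(20) + C(26) = 46
Step 3: Merge I(27) + ((H+J)+C)(46) = 73
Read each symbol's code off the tree from the root (left child = 0, right child = 1).

Codes:
  H: 100 (length 3)
  J: 101 (length 3)
  C: 11 (length 2)
  I: 0 (length 1)
Average code length: 139/73 = 1.9041 bits/symbol


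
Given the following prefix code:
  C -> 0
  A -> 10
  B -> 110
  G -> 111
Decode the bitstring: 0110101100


Decoding step by step:
Bits 0 -> C
Bits 110 -> B
Bits 10 -> A
Bits 110 -> B
Bits 0 -> C


Decoded message: CBABC


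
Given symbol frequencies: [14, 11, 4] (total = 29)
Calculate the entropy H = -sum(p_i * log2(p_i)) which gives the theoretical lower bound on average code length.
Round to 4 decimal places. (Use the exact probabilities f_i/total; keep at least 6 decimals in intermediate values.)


Per-symbol terms -p_i * log2(p_i) with p_i = f_i/29:
  p = 14/29 = 0.482759: log2(p) = -1.050626, -p*log2(p) = 0.507199
  p = 11/29 = 0.379310: log2(p) = -1.398549, -p*log2(p) = 0.530484
  p = 4/29 = 0.137931: log2(p) = -2.857981, -p*log2(p) = 0.394204
H = 0.507199 + 0.530484 + 0.394204 = 1.431887

H = 1.4319 bits/symbol


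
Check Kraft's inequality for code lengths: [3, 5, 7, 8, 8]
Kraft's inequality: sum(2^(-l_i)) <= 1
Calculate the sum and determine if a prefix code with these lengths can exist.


Sum = 2^(-3) + 2^(-5) + 2^(-7) + 2^(-8) + 2^(-8)
    = 0.125 + 0.03125 + 0.0078125 + 0.00390625 + 0.00390625
    = 44/256 = 0.171875
Since 0.171875 <= 1, Kraft's inequality IS satisfied.
A prefix code with these lengths CAN exist.

Kraft sum = 0.171875. Satisfied.


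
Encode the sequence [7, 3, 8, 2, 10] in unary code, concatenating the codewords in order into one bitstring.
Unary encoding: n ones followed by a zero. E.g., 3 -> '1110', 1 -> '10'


Encode each number as n ones followed by a terminating 0:
  7 -> 11111110 (8 bits)
  3 -> 1110 (4 bits)
  8 -> 111111110 (9 bits)
  2 -> 110 (3 bits)
  10 -> 11111111110 (11 bits)
Total length = 8 + 4 + 9 + 3 + 11 = 35 bits.

Unary([7, 3, 8, 2, 10]) = 11111110111011111111011011111111110 (35 bits)


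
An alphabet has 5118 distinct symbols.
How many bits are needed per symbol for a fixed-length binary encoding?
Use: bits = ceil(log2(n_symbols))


log2(5118) = 12.3214
Bracket: 2^12 = 4096 < 5118 <= 2^13 = 8192
So ceil(log2(5118)) = 13

bits = ceil(log2(5118)) = ceil(12.3214) = 13 bits


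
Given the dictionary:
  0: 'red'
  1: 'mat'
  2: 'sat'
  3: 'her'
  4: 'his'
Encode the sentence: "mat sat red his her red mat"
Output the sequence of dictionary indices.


Look up each word in the dictionary:
  'mat' -> 1
  'sat' -> 2
  'red' -> 0
  'his' -> 4
  'her' -> 3
  'red' -> 0
  'mat' -> 1

Encoded: [1, 2, 0, 4, 3, 0, 1]


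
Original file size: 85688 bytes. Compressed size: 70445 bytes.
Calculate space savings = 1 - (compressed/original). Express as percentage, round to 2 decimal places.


ratio = compressed/original = 70445/85688 = 0.82211
savings = 1 - ratio = 1 - 0.82211 = 0.17789
as a percentage: 0.17789 * 100 = 17.79%

Space savings = 1 - 70445/85688 = 17.79%


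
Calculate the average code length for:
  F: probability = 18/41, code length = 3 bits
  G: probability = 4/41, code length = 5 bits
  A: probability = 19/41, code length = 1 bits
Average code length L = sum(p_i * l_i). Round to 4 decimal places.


Weighted contributions p_i * l_i:
  F: (18/41) * 3 = 54/41
  G: (4/41) * 5 = 20/41
  A: (19/41) * 1 = 19/41
Sum = (54 + 20 + 19)/41 = 93/41

L = 93/41 = 2.2683 bits/symbol


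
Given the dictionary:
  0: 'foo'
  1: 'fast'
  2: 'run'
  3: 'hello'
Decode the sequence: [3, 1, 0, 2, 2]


Look up each index in the dictionary:
  3 -> 'hello'
  1 -> 'fast'
  0 -> 'foo'
  2 -> 'run'
  2 -> 'run'

Decoded: "hello fast foo run run"


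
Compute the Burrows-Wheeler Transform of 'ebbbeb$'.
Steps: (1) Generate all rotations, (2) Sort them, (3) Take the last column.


Rotations (sorted):
  0: $ebbbeb -> last char: b
  1: b$ebbbe -> last char: e
  2: bbbeb$e -> last char: e
  3: bbeb$eb -> last char: b
  4: beb$ebb -> last char: b
  5: eb$ebbb -> last char: b
  6: ebbbeb$ -> last char: $


BWT = beebbb$


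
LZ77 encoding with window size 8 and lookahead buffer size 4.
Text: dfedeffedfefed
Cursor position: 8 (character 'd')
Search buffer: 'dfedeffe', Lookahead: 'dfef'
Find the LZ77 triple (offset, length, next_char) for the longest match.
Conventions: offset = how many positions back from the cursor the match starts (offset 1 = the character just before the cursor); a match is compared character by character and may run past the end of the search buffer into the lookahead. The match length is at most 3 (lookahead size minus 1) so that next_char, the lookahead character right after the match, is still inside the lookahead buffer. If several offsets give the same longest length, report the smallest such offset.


Try each offset into the search buffer:
  offset=1 (pos 7, char 'e'): match length 0
  offset=2 (pos 6, char 'f'): match length 0
  offset=3 (pos 5, char 'f'): match length 0
  offset=4 (pos 4, char 'e'): match length 0
  offset=5 (pos 3, char 'd'): match length 1
  offset=6 (pos 2, char 'e'): match length 0
  offset=7 (pos 1, char 'f'): match length 0
  offset=8 (pos 0, char 'd'): match length 3
Longest match has length 3 at offset 8.
next_char = character at position 8 + 3 = 11 -> 'f'

Best match: offset=8, length=3 (matching 'dfe' starting at position 0)
LZ77 triple: (8, 3, 'f')


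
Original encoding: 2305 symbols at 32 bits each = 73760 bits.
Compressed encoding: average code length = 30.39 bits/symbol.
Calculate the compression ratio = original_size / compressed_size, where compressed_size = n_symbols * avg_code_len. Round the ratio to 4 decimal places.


original_size = n_symbols * orig_bits = 2305 * 32 = 73760 bits
compressed_size = n_symbols * avg_code_len = 2305 * 30.39 = 70048.95 bits
ratio = original_size / compressed_size = 73760 / 70048.95 = 1.053

Compression ratio = 1.053


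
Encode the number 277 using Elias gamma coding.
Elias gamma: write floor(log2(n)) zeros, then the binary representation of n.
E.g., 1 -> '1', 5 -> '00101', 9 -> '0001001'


num_bits = floor(log2(277)) + 1 = 9
leading_zeros = num_bits - 1 = 8
binary(277) = 100010101

Elias gamma(277) = '00000000' + '100010101' = 00000000100010101 (17 bits)


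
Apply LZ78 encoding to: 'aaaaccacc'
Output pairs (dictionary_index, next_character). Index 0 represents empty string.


LZ78 encoding steps:
Dictionary: {0: ''}
Step 1: w='' (idx 0), next='a' -> output (0, 'a'), add 'a' as idx 1
Step 2: w='a' (idx 1), next='a' -> output (1, 'a'), add 'aa' as idx 2
Step 3: w='a' (idx 1), next='c' -> output (1, 'c'), add 'ac' as idx 3
Step 4: w='' (idx 0), next='c' -> output (0, 'c'), add 'c' as idx 4
Step 5: w='ac' (idx 3), next='c' -> output (3, 'c'), add 'acc' as idx 5


Encoded: [(0, 'a'), (1, 'a'), (1, 'c'), (0, 'c'), (3, 'c')]


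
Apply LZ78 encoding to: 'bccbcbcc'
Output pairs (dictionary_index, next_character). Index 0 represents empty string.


LZ78 encoding steps:
Dictionary: {0: ''}
Step 1: w='' (idx 0), next='b' -> output (0, 'b'), add 'b' as idx 1
Step 2: w='' (idx 0), next='c' -> output (0, 'c'), add 'c' as idx 2
Step 3: w='c' (idx 2), next='b' -> output (2, 'b'), add 'cb' as idx 3
Step 4: w='cb' (idx 3), next='c' -> output (3, 'c'), add 'cbc' as idx 4
Step 5: w='c' (idx 2), end of input -> output (2, '')


Encoded: [(0, 'b'), (0, 'c'), (2, 'b'), (3, 'c'), (2, '')]


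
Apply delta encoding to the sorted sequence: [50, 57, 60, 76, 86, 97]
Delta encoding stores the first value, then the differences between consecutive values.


First value: 50
Deltas:
  57 - 50 = 7
  60 - 57 = 3
  76 - 60 = 16
  86 - 76 = 10
  97 - 86 = 11


Delta encoded: [50, 7, 3, 16, 10, 11]


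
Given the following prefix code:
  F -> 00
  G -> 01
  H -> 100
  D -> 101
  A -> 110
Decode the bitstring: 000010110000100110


Decoding step by step:
Bits 00 -> F
Bits 00 -> F
Bits 101 -> D
Bits 100 -> H
Bits 00 -> F
Bits 100 -> H
Bits 110 -> A


Decoded message: FFDHFHA


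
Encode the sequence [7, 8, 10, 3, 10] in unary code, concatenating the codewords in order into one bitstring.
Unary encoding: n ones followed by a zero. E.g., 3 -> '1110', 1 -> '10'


Encode each number as n ones followed by a terminating 0:
  7 -> 11111110 (8 bits)
  8 -> 111111110 (9 bits)
  10 -> 11111111110 (11 bits)
  3 -> 1110 (4 bits)
  10 -> 11111111110 (11 bits)
Total length = 8 + 9 + 11 + 4 + 11 = 43 bits.

Unary([7, 8, 10, 3, 10]) = 1111111011111111011111111110111011111111110 (43 bits)


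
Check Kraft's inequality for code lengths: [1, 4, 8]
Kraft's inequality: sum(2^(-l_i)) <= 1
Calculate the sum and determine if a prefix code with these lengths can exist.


Sum = 2^(-1) + 2^(-4) + 2^(-8)
    = 0.5 + 0.0625 + 0.00390625
    = 145/256 = 0.56640625
Since 0.56640625 <= 1, Kraft's inequality IS satisfied.
A prefix code with these lengths CAN exist.

Kraft sum = 0.56640625. Satisfied.


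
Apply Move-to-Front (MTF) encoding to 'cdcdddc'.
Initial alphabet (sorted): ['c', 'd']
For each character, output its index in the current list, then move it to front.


MTF encoding:
'c': index 0 in ['c', 'd'] -> ['c', 'd']
'd': index 1 in ['c', 'd'] -> ['d', 'c']
'c': index 1 in ['d', 'c'] -> ['c', 'd']
'd': index 1 in ['c', 'd'] -> ['d', 'c']
'd': index 0 in ['d', 'c'] -> ['d', 'c']
'd': index 0 in ['d', 'c'] -> ['d', 'c']
'c': index 1 in ['d', 'c'] -> ['c', 'd']


Output: [0, 1, 1, 1, 0, 0, 1]


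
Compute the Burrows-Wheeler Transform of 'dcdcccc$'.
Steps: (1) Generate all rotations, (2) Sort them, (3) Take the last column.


Rotations (sorted):
  0: $dcdcccc -> last char: c
  1: c$dcdccc -> last char: c
  2: cc$dcdcc -> last char: c
  3: ccc$dcdc -> last char: c
  4: cccc$dcd -> last char: d
  5: cdcccc$d -> last char: d
  6: dcccc$dc -> last char: c
  7: dcdcccc$ -> last char: $


BWT = ccccddc$


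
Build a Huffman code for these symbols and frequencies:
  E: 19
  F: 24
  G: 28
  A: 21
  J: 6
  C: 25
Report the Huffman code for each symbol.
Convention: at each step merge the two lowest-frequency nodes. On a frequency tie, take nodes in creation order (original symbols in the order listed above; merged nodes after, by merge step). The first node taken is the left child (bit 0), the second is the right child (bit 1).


Huffman tree construction:
Step 1: Merge J(6) + E(19) = 25
Step 2: Merge A(21) + F(24) = 45
Step 3: Merge C(25) + (J+E)(25) = 50
Step 4: Merge G(28) + (A+F)(45) = 73
Step 5: Merge (C+(J+E))(50) + (G+(A+F))(73) = 123
Read each symbol's code off the tree from the root (left child = 0, right child = 1).

Codes:
  E: 011 (length 3)
  F: 111 (length 3)
  G: 10 (length 2)
  A: 110 (length 3)
  J: 010 (length 3)
  C: 00 (length 2)
Average code length: 316/123 = 2.5691 bits/symbol


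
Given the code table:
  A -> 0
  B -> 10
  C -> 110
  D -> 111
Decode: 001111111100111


Decoding:
0 -> A
0 -> A
111 -> D
111 -> D
110 -> C
0 -> A
111 -> D


Result: AADDCAD


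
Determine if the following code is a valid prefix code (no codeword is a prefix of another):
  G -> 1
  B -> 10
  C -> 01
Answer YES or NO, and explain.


Checking each pair (does one codeword prefix another?):
  G='1' vs B='10': prefix -- VIOLATION

NO -- this is NOT a valid prefix code. G (1) is a prefix of B (10).


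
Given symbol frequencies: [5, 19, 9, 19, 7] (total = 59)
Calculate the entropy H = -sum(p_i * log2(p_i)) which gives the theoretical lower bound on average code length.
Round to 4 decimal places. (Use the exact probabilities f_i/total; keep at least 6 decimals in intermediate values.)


Per-symbol terms -p_i * log2(p_i) with p_i = f_i/59:
  p = 5/59 = 0.084746: log2(p) = -3.560715, -p*log2(p) = 0.301756
  p = 19/59 = 0.322034: log2(p) = -1.634716, -p*log2(p) = 0.526434
  p = 9/59 = 0.152542: log2(p) = -2.712718, -p*log2(p) = 0.413804
  p = 19/59 = 0.322034: log2(p) = -1.634716, -p*log2(p) = 0.526434
  p = 7/59 = 0.118644: log2(p) = -3.075288, -p*log2(p) = 0.364865
H = 0.301756 + 0.526434 + 0.413804 + 0.526434 + 0.364865 = 2.133293

H = 2.1333 bits/symbol


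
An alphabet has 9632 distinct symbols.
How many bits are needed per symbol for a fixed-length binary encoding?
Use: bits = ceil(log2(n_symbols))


log2(9632) = 13.2336
Bracket: 2^13 = 8192 < 9632 <= 2^14 = 16384
So ceil(log2(9632)) = 14

bits = ceil(log2(9632)) = ceil(13.2336) = 14 bits


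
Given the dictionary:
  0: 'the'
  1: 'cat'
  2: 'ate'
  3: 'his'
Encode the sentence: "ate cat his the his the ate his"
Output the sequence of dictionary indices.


Look up each word in the dictionary:
  'ate' -> 2
  'cat' -> 1
  'his' -> 3
  'the' -> 0
  'his' -> 3
  'the' -> 0
  'ate' -> 2
  'his' -> 3

Encoded: [2, 1, 3, 0, 3, 0, 2, 3]


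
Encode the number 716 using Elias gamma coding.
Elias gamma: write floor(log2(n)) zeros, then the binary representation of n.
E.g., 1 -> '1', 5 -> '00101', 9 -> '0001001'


num_bits = floor(log2(716)) + 1 = 10
leading_zeros = num_bits - 1 = 9
binary(716) = 1011001100

Elias gamma(716) = '000000000' + '1011001100' = 0000000001011001100 (19 bits)


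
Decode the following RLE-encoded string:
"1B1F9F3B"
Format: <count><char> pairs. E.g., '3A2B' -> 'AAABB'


Expanding each <count><char> pair:
  1B -> 'B'
  1F -> 'F'
  9F -> 'FFFFFFFFF'
  3B -> 'BBB'

Decoded = BFFFFFFFFFFBBB


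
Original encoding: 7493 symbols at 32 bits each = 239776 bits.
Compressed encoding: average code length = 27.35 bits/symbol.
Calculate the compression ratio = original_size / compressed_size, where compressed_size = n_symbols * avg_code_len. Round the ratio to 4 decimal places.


original_size = n_symbols * orig_bits = 7493 * 32 = 239776 bits
compressed_size = n_symbols * avg_code_len = 7493 * 27.35 = 204933.55 bits
ratio = original_size / compressed_size = 239776 / 204933.55 = 1.17

Compression ratio = 1.17


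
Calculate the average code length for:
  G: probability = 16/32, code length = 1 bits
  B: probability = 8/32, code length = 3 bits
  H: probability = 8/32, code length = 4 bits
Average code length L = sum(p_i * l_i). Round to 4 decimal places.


Weighted contributions p_i * l_i:
  G: (16/32) * 1 = 16/32
  B: (8/32) * 3 = 24/32
  H: (8/32) * 4 = 32/32
Sum = (16 + 24 + 32)/32 = 72/32

L = 72/32 = 2.2500 bits/symbol


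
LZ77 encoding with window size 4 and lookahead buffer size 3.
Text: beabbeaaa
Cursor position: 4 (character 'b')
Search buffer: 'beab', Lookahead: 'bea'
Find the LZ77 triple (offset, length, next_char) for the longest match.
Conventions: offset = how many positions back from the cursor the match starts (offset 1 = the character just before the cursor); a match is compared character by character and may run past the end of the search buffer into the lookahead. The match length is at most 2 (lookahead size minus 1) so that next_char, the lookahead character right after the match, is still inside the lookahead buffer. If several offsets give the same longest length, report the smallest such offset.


Try each offset into the search buffer:
  offset=1 (pos 3, char 'b'): match length 1
  offset=2 (pos 2, char 'a'): match length 0
  offset=3 (pos 1, char 'e'): match length 0
  offset=4 (pos 0, char 'b'): match length 2
Longest match has length 2 at offset 4.
next_char = character at position 4 + 2 = 6 -> 'a'

Best match: offset=4, length=2 (matching 'be' starting at position 0)
LZ77 triple: (4, 2, 'a')


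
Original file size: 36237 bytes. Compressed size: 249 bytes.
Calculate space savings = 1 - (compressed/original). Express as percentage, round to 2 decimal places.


ratio = compressed/original = 249/36237 = 0.006871
savings = 1 - ratio = 1 - 0.006871 = 0.993129
as a percentage: 0.993129 * 100 = 99.31%

Space savings = 1 - 249/36237 = 99.31%


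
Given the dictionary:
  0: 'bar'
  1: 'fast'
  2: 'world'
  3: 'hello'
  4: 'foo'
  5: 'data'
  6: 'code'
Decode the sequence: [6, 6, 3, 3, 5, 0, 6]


Look up each index in the dictionary:
  6 -> 'code'
  6 -> 'code'
  3 -> 'hello'
  3 -> 'hello'
  5 -> 'data'
  0 -> 'bar'
  6 -> 'code'

Decoded: "code code hello hello data bar code"


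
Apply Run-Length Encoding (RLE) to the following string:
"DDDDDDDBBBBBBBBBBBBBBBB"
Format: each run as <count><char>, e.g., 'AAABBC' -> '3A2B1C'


Scanning runs left to right:
  i=0: run of 'D' x 7 -> '7D'
  i=7: run of 'B' x 16 -> '16B'

RLE = 7D16B


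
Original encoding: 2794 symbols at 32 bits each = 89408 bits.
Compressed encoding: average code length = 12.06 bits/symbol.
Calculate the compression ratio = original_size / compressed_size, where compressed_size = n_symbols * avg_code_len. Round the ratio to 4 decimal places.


original_size = n_symbols * orig_bits = 2794 * 32 = 89408 bits
compressed_size = n_symbols * avg_code_len = 2794 * 12.06 = 33695.64 bits
ratio = original_size / compressed_size = 89408 / 33695.64 = 2.6534

Compression ratio = 2.6534
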